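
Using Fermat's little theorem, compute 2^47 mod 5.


Fermat's little theorem: if p is prime and gcd(a,p)=1, then a^(p-1) ≡ 1 (mod p)
p = 5 is prime, gcd(2,5) = 1
Reduce exponent: 47 mod 4 = 3
So 2^47 ≡ 2^3 (mod 5)
2^3 mod 5 = 3

2^47 ≡ 3 (mod 5)


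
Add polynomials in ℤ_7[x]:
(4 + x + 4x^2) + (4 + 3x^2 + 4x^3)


Add coefficients mod 7:
x^0: 4 + 4 = 1 (mod 7)
x^1: 1 + 0 = 1 (mod 7)
x^2: 4 + 3 = 0 (mod 7)
x^3: 0 + 4 = 4 (mod 7)
Result: 1 + x + 4x^3

f + g = 1 + x + 4x^3


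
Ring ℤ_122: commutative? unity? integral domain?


ℤ_122 is a commutative ring with unity 1; 122 = 2×61 is composite, so 2·61 ≡ 0 gives zero divisors (not an integral domain)
Commutative: Yes
Integral domain: No
Has unity: Yes

ℤ_122: Commutative=Yes, Unity=Yes


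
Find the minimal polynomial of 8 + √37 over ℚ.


Let α = 8 + √37. Then α - 8 = √37, so (α - 8)² = 37, giving α² - 16α + 27 = 0. Degree 2 and α ∉ ℚ, so this is the minimal polynomial.

Minimal polynomial: x² - 16x + 27


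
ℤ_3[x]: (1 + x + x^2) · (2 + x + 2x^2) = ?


Expand and collect like terms; reduce coefficients mod 3:
x^0: 1·2 = 2 ≡ 2 (mod 3)
x^1: 1·1 + 1·2 = 3 ≡ 0 (mod 3)
x^2: 1·2 + 1·1 + 1·2 = 5 ≡ 2 (mod 3)
x^3: 1·2 + 1·1 = 3 ≡ 0 (mod 3)
x^4: 1·2 = 2 ≡ 2 (mod 3)
Result: 2 + 2x^2 + 2x^4

f · g = 2 + 2x^2 + 2x^4


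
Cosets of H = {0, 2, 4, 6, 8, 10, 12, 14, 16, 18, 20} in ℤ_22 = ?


H = {0, 2, 4, 6, 8, 10, 12, 14, 16, 18, 20}, |H| = 11
Number of cosets = |G|/|H| = 22/11 = 2
0 + H = {0, 2, 4, 6, 8, 10, 12, 14, 16, 18, 20}
1 + H = {1, 3, 5, 7, 9, 11, 13, 15, 17, 19, 21}

Cosets: 0+H={0,2,4,6,8,10,12,14,16,18,20}; 1+H={1,3,5,7,9,11,13,15,17,19,21}


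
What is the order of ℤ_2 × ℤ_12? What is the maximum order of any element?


|ℤ_2 × ℤ_12| = 2 × 12 = 24
Max element order = lcm(2,12) = 12
Cyclic? No (gcd=2)

|ℤ_2×ℤ_12| = 24, max element order = 12


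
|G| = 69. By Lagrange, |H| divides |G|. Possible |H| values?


Lagrange's theorem: |H| divides |G|
|G| = 69
Divisors of 69: 1, 3, 23, 69

Possible subgroup orders: {1, 3, 23, 69}


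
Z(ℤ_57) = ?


Z(G) = {g ∈ G | gx = xg for all x ∈ G}
ℤ_57 is abelian, so Z(G) = G

Z(ℤ_57) = ℤ_57


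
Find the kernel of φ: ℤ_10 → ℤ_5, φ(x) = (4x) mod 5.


Kernel = preimage of identity
ker(φ) = {x ∈ ℤ_10 : 4x ≡ 0 (mod 5)}. Since 5 | 10, φ is well-defined. The kernel is the cyclic subgroup ⟨5⟩ of ℤ_10 (order 2), i.e. {0, 5}

ker(φ) = {0, 5}


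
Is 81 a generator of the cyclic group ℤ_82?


g generates ℤ_n iff gcd(g, n) = 1
gcd(81, 82) = 1
Since gcd = 1, 81 is a generator.

Yes, 81 generates ℤ_82


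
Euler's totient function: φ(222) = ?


Factor n: 222 = 2 × 3 × 37
φ(n) = n · ∏(1 - 1/p) over distinct primes p | n
φ(222) = 222 · (1 - 1/2) · (1 - 1/3) · (1 - 1/37) = 72

φ(222) = 72


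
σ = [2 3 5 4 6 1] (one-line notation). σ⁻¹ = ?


To find σ⁻¹, swap domain and range:
σ(1) = 2 → σ⁻¹(2) = 1
σ(2) = 3 → σ⁻¹(3) = 2
σ(3) = 5 → σ⁻¹(5) = 3
σ(4) = 4 → σ⁻¹(4) = 4
σ(5) = 6 → σ⁻¹(6) = 5
σ(6) = 1 → σ⁻¹(1) = 6

σ⁻¹ = [6 1 2 4 3 5]


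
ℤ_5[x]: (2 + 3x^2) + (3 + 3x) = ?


Add coefficients mod 5:
x^0: 2 + 3 = 0 (mod 5)
x^1: 0 + 3 = 3 (mod 5)
x^2: 3 + 0 = 3 (mod 5)
Result: 3x + 3x^2

f + g = 3x + 3x^2


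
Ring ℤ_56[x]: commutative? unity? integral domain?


ℤ_56 has zero divisors (2·28 ≡ 0), and these lift to constant zero divisors in ℤ_56[x]; so not an integral domain
Commutative: Yes
Integral domain: No
Has unity: Yes

ℤ_56[x]: Commutative=Yes, Unity=Yes


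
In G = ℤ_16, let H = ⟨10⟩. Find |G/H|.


|⟨10⟩| = n / gcd(10, 16) = 16 / 2 = 8
H is normal (ℤ_16 is abelian).
|G/H| = |G| / |H| = 16 / 8 = 2

|G/H| = 2


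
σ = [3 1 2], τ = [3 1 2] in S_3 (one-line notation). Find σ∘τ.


σ∘τ: apply τ first, then σ
1 →τ 3 →σ 2
2 →τ 1 →σ 3
3 →τ 2 →σ 1

σ∘τ = [2 3 1]


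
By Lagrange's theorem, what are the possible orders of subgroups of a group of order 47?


Lagrange's theorem: |H| divides |G|
|G| = 47
Divisors of 47: 1, 47

Possible subgroup orders: {1, 47}


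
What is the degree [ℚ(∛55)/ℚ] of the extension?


∛55 has minimal polynomial x³ - 55 (irreducible over ℚ since 55 is not a perfect cube)

[ℚ(∛55)/ℚ] = 3


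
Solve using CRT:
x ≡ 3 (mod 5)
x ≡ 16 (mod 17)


m₁ = 5, m₂ = 17, gcd = 1, so CRT applies. M = m₁·m₂ = 85
Let M₁ = M/m₁ = 17, M₂ = M/m₂ = 5
Find y₁ ≡ M₁⁻¹ (mod m₁): 17⁻¹ ≡ 3 (mod 5)
Find y₂ ≡ M₂⁻¹ (mod m₂): 5⁻¹ ≡ 7 (mod 17)
x = a₁·M₁·y₁ + a₂·M₂·y₂ = 3·17·3 + 16·5·7 = 713
Reduce mod 85: x ≡ 33
Check: 33 mod 5 = 3 ✓, 33 mod 17 = 16 ✓

x ≡ 33 (mod 85)


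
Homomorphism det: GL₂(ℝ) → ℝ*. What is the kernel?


Kernel = preimage of identity
ker(det) = {A | det(A) = 1} = SL₂(ℝ)

ker(det) = SL₂(ℝ)


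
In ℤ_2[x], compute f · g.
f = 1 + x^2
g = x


Expand and collect like terms; reduce coefficients mod 2:
x^0: 1·0 = 0 ≡ 0 (mod 2)
x^1: 1·1 + 0·0 = 1 ≡ 1 (mod 2)
x^2: 0·1 + 1·0 = 0 ≡ 0 (mod 2)
x^3: 1·1 = 1 ≡ 1 (mod 2)
Result: x + x^3

f · g = x + x^3


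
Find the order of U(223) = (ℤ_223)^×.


U(n) is the group of units mod n; |U(n)| = φ(n)
|U(223)| = φ(223) = 222

|U(223) = (ℤ_223)^×| = 222


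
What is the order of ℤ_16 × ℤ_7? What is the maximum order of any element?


|ℤ_16 × ℤ_7| = 16 × 7 = 112
Max element order = lcm(16,7) = 112
Cyclic? Yes (gcd=1)

|ℤ_16×ℤ_7| = 112, max element order = 112


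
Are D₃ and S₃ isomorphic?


Comparing D₃ and S₃:
Both are the unique non-abelian group of order 6

Yes, D₃ ≅ S₃


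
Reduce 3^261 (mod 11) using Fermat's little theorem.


Fermat's little theorem: if p is prime and gcd(a,p)=1, then a^(p-1) ≡ 1 (mod p)
p = 11 is prime, gcd(3,11) = 1
Reduce exponent: 261 mod 10 = 1
So 3^261 ≡ 3^1 (mod 11)
3^1 mod 11 = 3

3^261 ≡ 3 (mod 11)


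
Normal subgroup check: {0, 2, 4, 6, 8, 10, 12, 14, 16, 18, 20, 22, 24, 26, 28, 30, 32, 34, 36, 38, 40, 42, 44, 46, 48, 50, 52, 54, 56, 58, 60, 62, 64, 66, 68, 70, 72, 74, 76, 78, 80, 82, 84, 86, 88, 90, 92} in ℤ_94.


H = {0, 2, 4, 6, 8, 10, 12, 14, 16, 18, 20, 22, 24, 26, 28, 30, 32, 34, 36, 38, 40, 42, 44, 46, 48, 50, 52, 54, 56, 58, 60, 62, 64, 66, 68, 70, 72, 74, 76, 78, 80, 82, 84, 86, 88, 90, 92} in ℤ_94
ℤ_94 is abelian; every subgroup of an abelian group is normal

Yes, normal subgroup


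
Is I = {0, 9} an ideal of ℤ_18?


Check ideal conditions for I = {0, 9} in ℤ_18:
(1) I is an additive subgroup? Yes
(2) For r ∈ ℤ_18 and a ∈ I: r·a ∈ I? Yes

Yes, I is an ideal of ℤ_18


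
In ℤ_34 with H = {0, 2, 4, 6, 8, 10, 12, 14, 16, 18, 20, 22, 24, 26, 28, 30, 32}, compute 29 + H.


29 + H = {29 + h (mod 34) : h ∈ H}
29+0=29, 29+2=31, 29+4=33, 29+6=1, 29+8=3, 29+10=5, 29+12=7, 29+14=9, 29+16=11, 29+18=13, 29+20=15, 29+22=17, 29+24=19, 29+26=21, 29+28=23, 29+30=25, 29+32=27
29 + H = {1, 3, 5, 7, 9, 11, 13, 15, 17, 19, 21, 23, 25, 27, 29, 31, 33} = 1 + H

29 + H = {1, 3, 5, 7, 9, 11, 13, 15, 17, 19, 21, 23, 25, 27, 29, 31, 33}


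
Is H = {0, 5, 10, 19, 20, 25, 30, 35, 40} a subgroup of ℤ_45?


Subgroup test for H = {0, 5, 10, 19, 20, 25, 30, 35, 40} in (ℤ_45, +):
(1) 0 ∈ H? Yes
(2) Closure: for all a,b ∈ H, (a+b) mod 45 ∈ H? No  [counterexample: 5 + 10 = 15 ∉ H]
(3) Inverses: for all a ∈ H, -a mod 45 ∈ H? No

No, H is not a subgroup of ℤ_45


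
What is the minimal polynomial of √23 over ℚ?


√23 satisfies x² - 23 = 0, irreducible over ℚ since 23 is squarefree

Minimal polynomial: x² - 23


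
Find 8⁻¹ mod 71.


Use the extended Euclidean algorithm to write 1 = 8·s + 71·t; then s mod 71 is the inverse.
Euclidean algorithm:
  8 = 0·71 + 8
  71 = 8·8 + 7
  8 = 1·7 + 1
  7 = 7·1 + 0
gcd(8,71) = 1
Back-substitution gives: 8·(9) + 71·(-1) = 1
So 8⁻¹ ≡ 9 ≡ 9 (mod 71)
Check: 8 × 9 = 72 ≡ 1 (mod 71) ✓

8⁻¹ ≡ 9 (mod 71)


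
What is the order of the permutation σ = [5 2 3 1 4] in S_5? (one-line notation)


Cycle decomposition: (1 5 4)
Cycle lengths: 3
Order = lcm(3) = 3

ord(σ) = 3


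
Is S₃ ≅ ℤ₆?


Comparing S₃ and ℤ₆:
S₃ is non-abelian, ℤ₆ is abelian

No, S₃ ≇ ℤ₆


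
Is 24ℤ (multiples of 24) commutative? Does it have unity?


24ℤ is a commutative ring under +,× but has no multiplicative identity (1 ∉ 24ℤ); it has no zero divisors, but without unity it is not an integral domain
Commutative: Yes
Integral domain: No
Has unity: No

24ℤ (multiples of 24): Commutative=Yes, Unity=No


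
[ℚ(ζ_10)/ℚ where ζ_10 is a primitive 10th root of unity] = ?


[ℚ(ζ_n):ℚ] = deg Φ_n(x) = φ(n). Here φ(10) = 4

[ℚ(ζ_10)/ℚ where ζ_10 is a primitive 10th root of unity] = 4


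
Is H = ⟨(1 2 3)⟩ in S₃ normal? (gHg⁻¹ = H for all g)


H = ⟨(1 2 3)⟩ in S₃
⟨(1 2 3)⟩ has order 3 and index 2 in S₃; index-2 subgroups are normal

Yes, normal subgroup


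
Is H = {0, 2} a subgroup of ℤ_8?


Subgroup test for H = {0, 2} in (ℤ_8, +):
(1) 0 ∈ H? Yes
(2) Closure: for all a,b ∈ H, (a+b) mod 8 ∈ H? No  [counterexample: 2 + 2 = 4 ∉ H]
(3) Inverses: for all a ∈ H, -a mod 8 ∈ H? No

No, H is not a subgroup of ℤ_8


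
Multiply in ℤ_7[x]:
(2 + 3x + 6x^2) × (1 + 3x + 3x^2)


Expand and collect like terms; reduce coefficients mod 7:
x^0: 2·1 = 2 ≡ 2 (mod 7)
x^1: 2·3 + 3·1 = 9 ≡ 2 (mod 7)
x^2: 2·3 + 3·3 + 6·1 = 21 ≡ 0 (mod 7)
x^3: 3·3 + 6·3 = 27 ≡ 6 (mod 7)
x^4: 6·3 = 18 ≡ 4 (mod 7)
Result: 2 + 2x + 6x^3 + 4x^4

f · g = 2 + 2x + 6x^3 + 4x^4


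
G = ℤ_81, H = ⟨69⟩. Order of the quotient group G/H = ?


|⟨69⟩| = n / gcd(69, 81) = 81 / 3 = 27
H is normal (ℤ_81 is abelian).
|G/H| = |G| / |H| = 81 / 27 = 3

|G/H| = 3


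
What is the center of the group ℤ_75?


Z(G) = {g ∈ G | gx = xg for all x ∈ G}
ℤ_75 is abelian, so Z(G) = G

Z(ℤ_75) = ℤ_75


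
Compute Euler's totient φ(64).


Factor n: 64 = 2^6
φ(n) = n · ∏(1 - 1/p) over distinct primes p | n
φ(64) = 64 · (1 - 1/2) = 32

φ(64) = 32


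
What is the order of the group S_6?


|S_n| = n! (number of permutations of n symbols)
|S_6| = 6! = 720

|S_6| = 720


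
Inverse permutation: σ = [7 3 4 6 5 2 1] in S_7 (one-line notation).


To find σ⁻¹, swap domain and range:
σ(1) = 7 → σ⁻¹(7) = 1
σ(2) = 3 → σ⁻¹(3) = 2
σ(3) = 4 → σ⁻¹(4) = 3
σ(4) = 6 → σ⁻¹(6) = 4
σ(5) = 5 → σ⁻¹(5) = 5
σ(6) = 2 → σ⁻¹(2) = 6
σ(7) = 1 → σ⁻¹(1) = 7

σ⁻¹ = [7 6 2 3 5 4 1]


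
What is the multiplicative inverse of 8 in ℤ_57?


Use the extended Euclidean algorithm to write 1 = 8·s + 57·t; then s mod 57 is the inverse.
Euclidean algorithm:
  8 = 0·57 + 8
  57 = 7·8 + 1
  8 = 8·1 + 0
gcd(8,57) = 1
Back-substitution gives: 8·(-7) + 57·(1) = 1
So 8⁻¹ ≡ -7 ≡ 50 (mod 57)
Check: 8 × 50 = 400 ≡ 1 (mod 57) ✓

8⁻¹ ≡ 50 (mod 57)


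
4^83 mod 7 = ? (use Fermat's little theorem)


Fermat's little theorem: if p is prime and gcd(a,p)=1, then a^(p-1) ≡ 1 (mod p)
p = 7 is prime, gcd(4,7) = 1
Reduce exponent: 83 mod 6 = 5
So 4^83 ≡ 4^5 (mod 7)
4^5 mod 7 = 2

4^83 ≡ 2 (mod 7)


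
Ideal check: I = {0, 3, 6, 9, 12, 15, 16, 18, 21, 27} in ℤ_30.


Check ideal conditions for I = {0, 3, 6, 9, 12, 15, 16, 18, 21, 27} in ℤ_30:
(1) I is an additive subgroup? No
(2) For r ∈ ℤ_30 and a ∈ I: r·a ∈ I? No  [counterexample: r=2, a=12, r·a mod 30 = 24 ∉ I]

No, I is not an ideal of ℤ_30


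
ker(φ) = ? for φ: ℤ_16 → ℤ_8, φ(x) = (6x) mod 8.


Kernel = preimage of identity
ker(φ) = {x ∈ ℤ_16 : 6x ≡ 0 (mod 8)}. Since 8 | 16, φ is well-defined. The kernel is the cyclic subgroup ⟨4⟩ of ℤ_16 (order 4), i.e. {0, 4, 8, 12}

ker(φ) = {0, 4, 8, 12}


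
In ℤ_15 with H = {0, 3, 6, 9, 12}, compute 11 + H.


11 + H = {11 + h (mod 15) : h ∈ H}
11+0=11, 11+3=14, 11+6=2, 11+9=5, 11+12=8
11 + H = {2, 5, 8, 11, 14} = 2 + H

11 + H = {2, 5, 8, 11, 14}


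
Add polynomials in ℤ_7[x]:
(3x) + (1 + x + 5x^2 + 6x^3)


Add coefficients mod 7:
x^0: 0 + 1 = 1 (mod 7)
x^1: 3 + 1 = 4 (mod 7)
x^2: 0 + 5 = 5 (mod 7)
x^3: 0 + 6 = 6 (mod 7)
Result: 1 + 4x + 5x^2 + 6x^3

f + g = 1 + 4x + 5x^2 + 6x^3


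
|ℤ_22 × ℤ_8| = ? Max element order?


|ℤ_22 × ℤ_8| = 22 × 8 = 176
Max element order = lcm(22,8) = 88
Cyclic? No (gcd=2)

|ℤ_22×ℤ_8| = 176, max element order = 88


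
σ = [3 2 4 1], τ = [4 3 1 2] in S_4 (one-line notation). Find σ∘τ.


σ∘τ: apply τ first, then σ
1 →τ 4 →σ 1
2 →τ 3 →σ 4
3 →τ 1 →σ 3
4 →τ 2 →σ 2

σ∘τ = [1 4 3 2]


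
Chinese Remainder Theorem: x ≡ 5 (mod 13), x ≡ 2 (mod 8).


m₁ = 13, m₂ = 8, gcd = 1, so CRT applies. M = m₁·m₂ = 104
Let M₁ = M/m₁ = 8, M₂ = M/m₂ = 13
Find y₁ ≡ M₁⁻¹ (mod m₁): 8⁻¹ ≡ 5 (mod 13)
Find y₂ ≡ M₂⁻¹ (mod m₂): 13⁻¹ ≡ 5 (mod 8)
x = a₁·M₁·y₁ + a₂·M₂·y₂ = 5·8·5 + 2·13·5 = 330
Reduce mod 104: x ≡ 18
Check: 18 mod 13 = 5 ✓, 18 mod 8 = 2 ✓

x ≡ 18 (mod 104)


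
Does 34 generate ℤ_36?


g generates ℤ_n iff gcd(g, n) = 1
gcd(34, 36) = 2
Since gcd = 2 ≠ 1, ⟨34⟩ has order 18 < 36, so 34 is not a generator.

No, 34 does not generate ℤ_36


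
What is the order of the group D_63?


|D_n| = 2n (n rotations and n reflections)
|D_63| = 2×63 = 126

|D_63| = 126


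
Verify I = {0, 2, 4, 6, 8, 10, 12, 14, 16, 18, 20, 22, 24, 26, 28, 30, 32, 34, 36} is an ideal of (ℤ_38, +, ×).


Check ideal conditions for I = {0, 2, 4, 6, 8, 10, 12, 14, 16, 18, 20, 22, 24, 26, 28, 30, 32, 34, 36} in ℤ_38:
(1) I is an additive subgroup? Yes
(2) For r ∈ ℤ_38 and a ∈ I: r·a ∈ I? Yes

Yes, I is an ideal of ℤ_38


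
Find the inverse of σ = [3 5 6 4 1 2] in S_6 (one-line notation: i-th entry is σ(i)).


To find σ⁻¹, swap domain and range:
σ(1) = 3 → σ⁻¹(3) = 1
σ(2) = 5 → σ⁻¹(5) = 2
σ(3) = 6 → σ⁻¹(6) = 3
σ(4) = 4 → σ⁻¹(4) = 4
σ(5) = 1 → σ⁻¹(1) = 5
σ(6) = 2 → σ⁻¹(2) = 6

σ⁻¹ = [5 6 1 4 2 3]


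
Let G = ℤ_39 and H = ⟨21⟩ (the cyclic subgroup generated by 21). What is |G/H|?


|⟨21⟩| = n / gcd(21, 39) = 39 / 3 = 13
H is normal (ℤ_39 is abelian).
|G/H| = |G| / |H| = 39 / 13 = 3

|G/H| = 3


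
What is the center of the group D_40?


Z(G) = {g ∈ G | gx = xg for all x ∈ G}
For even n, Z(D_n) = {e, r^(n/2)}: the 180° rotation r^20 commutes with every reflection and rotation

Z(D_40) = {e, r^20}


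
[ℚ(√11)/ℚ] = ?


√11 has minimal polynomial x² - 11 (irreducible over ℚ since 11 is squarefree)

[ℚ(√11)/ℚ] = 2


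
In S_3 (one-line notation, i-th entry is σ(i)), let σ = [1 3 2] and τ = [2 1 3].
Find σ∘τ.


σ∘τ: apply τ first, then σ
1 →τ 2 →σ 3
2 →τ 1 →σ 1
3 →τ 3 →σ 2

σ∘τ = [3 1 2]


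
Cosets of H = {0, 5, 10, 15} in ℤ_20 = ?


H = {0, 5, 10, 15}, |H| = 4
Number of cosets = |G|/|H| = 20/4 = 5
0 + H = {0, 5, 10, 15}
1 + H = {1, 6, 11, 16}
2 + H = {2, 7, 12, 17}
3 + H = {3, 8, 13, 18}
4 + H = {4, 9, 14, 19}

Cosets: 0+H={0,5,10,15}; 1+H={1,6,11,16}; 2+H={2,7,12,17}; 3+H={3,8,13,18}; 4+H={4,9,14,19}


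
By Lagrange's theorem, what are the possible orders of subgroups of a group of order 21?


Lagrange's theorem: |H| divides |G|
|G| = 21
Divisors of 21: 1, 3, 7, 21

Possible subgroup orders: {1, 3, 7, 21}


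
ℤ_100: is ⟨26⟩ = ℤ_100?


g generates ℤ_n iff gcd(g, n) = 1
gcd(26, 100) = 2
Since gcd = 2 ≠ 1, ⟨26⟩ has order 50 < 100, so 26 is not a generator.

No, 26 does not generate ℤ_100


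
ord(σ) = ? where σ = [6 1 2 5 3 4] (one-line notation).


Cycle decomposition: (1 6 4 5 3 2)
Cycle lengths: 6
Order = lcm(6) = 6

ord(σ) = 6


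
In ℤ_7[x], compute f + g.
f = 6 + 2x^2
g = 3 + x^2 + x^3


Add coefficients mod 7:
x^0: 6 + 3 = 2 (mod 7)
x^1: 0 + 0 = 0 (mod 7)
x^2: 2 + 1 = 3 (mod 7)
x^3: 0 + 1 = 1 (mod 7)
Result: 2 + 3x^2 + x^3

f + g = 2 + 3x^2 + x^3


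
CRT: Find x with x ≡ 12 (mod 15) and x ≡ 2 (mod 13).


m₁ = 15, m₂ = 13, gcd = 1, so CRT applies. M = m₁·m₂ = 195
Let M₁ = M/m₁ = 13, M₂ = M/m₂ = 15
Find y₁ ≡ M₁⁻¹ (mod m₁): 13⁻¹ ≡ 7 (mod 15)
Find y₂ ≡ M₂⁻¹ (mod m₂): 15⁻¹ ≡ 7 (mod 13)
x = a₁·M₁·y₁ + a₂·M₂·y₂ = 12·13·7 + 2·15·7 = 1302
Reduce mod 195: x ≡ 132
Check: 132 mod 15 = 12 ✓, 132 mod 13 = 2 ✓

x ≡ 132 (mod 195)


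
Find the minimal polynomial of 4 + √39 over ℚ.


Let α = 4 + √39. Then α - 4 = √39, so (α - 4)² = 39, giving α² - 8α - 23 = 0. Degree 2 and α ∉ ℚ, so this is the minimal polynomial.

Minimal polynomial: x² - 8x - 23


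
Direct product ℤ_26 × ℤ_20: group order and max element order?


|ℤ_26 × ℤ_20| = 26 × 20 = 520
Max element order = lcm(26,20) = 260
Cyclic? No (gcd=2)

|ℤ_26×ℤ_20| = 520, max element order = 260


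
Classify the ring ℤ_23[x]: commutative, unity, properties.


ℤ_23 is a field (n prime), so ℤ_23[x] is a commutative integral domain with unity
Commutative: Yes
Integral domain: Yes
Has unity: Yes

ℤ_23[x]: Commutative=Yes, Unity=Yes


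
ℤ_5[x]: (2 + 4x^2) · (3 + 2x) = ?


Expand and collect like terms; reduce coefficients mod 5:
x^0: 2·3 = 6 ≡ 1 (mod 5)
x^1: 2·2 + 0·3 = 4 ≡ 4 (mod 5)
x^2: 0·2 + 4·3 = 12 ≡ 2 (mod 5)
x^3: 4·2 = 8 ≡ 3 (mod 5)
Result: 1 + 4x + 2x^2 + 3x^3

f · g = 1 + 4x + 2x^2 + 3x^3


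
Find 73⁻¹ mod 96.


Use the extended Euclidean algorithm to write 1 = 73·s + 96·t; then s mod 96 is the inverse.
Euclidean algorithm:
  73 = 0·96 + 73
  96 = 1·73 + 23
  73 = 3·23 + 4
  23 = 5·4 + 3
  4 = 1·3 + 1
  3 = 3·1 + 0
gcd(73,96) = 1
Back-substitution gives: 73·(25) + 96·(-19) = 1
So 73⁻¹ ≡ 25 ≡ 25 (mod 96)
Check: 73 × 25 = 1825 ≡ 1 (mod 96) ✓

73⁻¹ ≡ 25 (mod 96)


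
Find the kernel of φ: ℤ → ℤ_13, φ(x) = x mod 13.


Kernel = preimage of identity
ker(φ) = {x ∈ ℤ : x ≡ 0 (mod 13)} = 13ℤ = {0, ±13, ±26, ...}

ker(φ) = 13ℤ


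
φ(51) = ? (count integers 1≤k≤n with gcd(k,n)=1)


Factor n: 51 = 3 × 17
φ(n) = n · ∏(1 - 1/p) over distinct primes p | n
φ(51) = 51 · (1 - 1/3) · (1 - 1/17) = 32

φ(51) = 32


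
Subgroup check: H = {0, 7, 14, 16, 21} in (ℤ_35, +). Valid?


Subgroup test for H = {0, 7, 14, 16, 21} in (ℤ_35, +):
(1) 0 ∈ H? Yes
(2) Closure: for all a,b ∈ H, (a+b) mod 35 ∈ H? No  [counterexample: 7 + 16 = 23 ∉ H]
(3) Inverses: for all a ∈ H, -a mod 35 ∈ H? No

No, H is not a subgroup of ℤ_35


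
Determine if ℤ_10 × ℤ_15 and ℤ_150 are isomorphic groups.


Comparing ℤ_10 × ℤ_15 and ℤ_150:
gcd(10,15) = 5 ≠ 1. Max element order in ℤ_10×ℤ_15 is lcm(10,15) = 30 < 150, so it has no element of order 150

No, ℤ_10 × ℤ_15 ≇ ℤ_150


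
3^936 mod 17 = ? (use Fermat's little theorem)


Fermat's little theorem: if p is prime and gcd(a,p)=1, then a^(p-1) ≡ 1 (mod p)
p = 17 is prime, gcd(3,17) = 1
Reduce exponent: 936 mod 16 = 8
So 3^936 ≡ 3^8 (mod 17)
3^8 mod 17 = 16

3^936 ≡ 16 (mod 17)


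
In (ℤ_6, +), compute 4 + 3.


Operation: addition mod 6
4 + 3 = (a + b) mod 6 with a = 4, b = 3

4 + 3 = 1


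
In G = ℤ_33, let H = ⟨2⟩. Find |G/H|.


|⟨2⟩| = n / gcd(2, 33) = 33 / 1 = 33
H is normal (ℤ_33 is abelian).
|G/H| = |G| / |H| = 33 / 33 = 1

|G/H| = 1


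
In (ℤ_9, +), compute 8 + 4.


Operation: addition mod 9
8 + 4 = (a + b) mod 9 with a = 8, b = 4

8 + 4 = 3


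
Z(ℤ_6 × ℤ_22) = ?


Z(G) = {g ∈ G | gx = xg for all x ∈ G}
Direct product of abelian groups is abelian, so Z(G) = G

Z(ℤ_6 × ℤ_22) = ℤ_6 × ℤ_22


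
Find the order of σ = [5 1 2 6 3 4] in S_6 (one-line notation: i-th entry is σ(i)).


Cycle decomposition: (1 5 3 2) (4 6)
Cycle lengths: 4, 2
Order = lcm(4, 2) = 4

ord(σ) = 4


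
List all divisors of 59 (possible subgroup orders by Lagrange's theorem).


Lagrange's theorem: |H| divides |G|
|G| = 59
Divisors of 59: 1, 59

Possible subgroup orders: {1, 59}


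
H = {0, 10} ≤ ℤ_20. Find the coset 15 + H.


15 + H = {15 + h (mod 20) : h ∈ H}
15+0=15, 15+10=5
15 + H = {5, 15} = 5 + H

15 + H = {5, 15}


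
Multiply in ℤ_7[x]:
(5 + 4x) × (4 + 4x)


Expand and collect like terms; reduce coefficients mod 7:
x^0: 5·4 = 20 ≡ 6 (mod 7)
x^1: 5·4 + 4·4 = 36 ≡ 1 (mod 7)
x^2: 4·4 = 16 ≡ 2 (mod 7)
Result: 6 + x + 2x^2

f · g = 6 + x + 2x^2


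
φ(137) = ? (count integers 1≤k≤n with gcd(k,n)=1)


Factor n: 137 = 137
φ(n) = n · ∏(1 - 1/p) over distinct primes p | n
φ(137) = 137 · (1 - 1/137) = 136

φ(137) = 136


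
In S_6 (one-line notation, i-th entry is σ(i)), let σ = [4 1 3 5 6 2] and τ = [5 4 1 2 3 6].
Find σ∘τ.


σ∘τ: apply τ first, then σ
1 →τ 5 →σ 6
2 →τ 4 →σ 5
3 →τ 1 →σ 4
4 →τ 2 →σ 1
5 →τ 3 →σ 3
6 →τ 6 →σ 2

σ∘τ = [6 5 4 1 3 2]


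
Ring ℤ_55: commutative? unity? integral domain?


ℤ_55 is a commutative ring with unity 1; 55 = 5×11 is composite, so 5·11 ≡ 0 gives zero divisors (not an integral domain)
Commutative: Yes
Integral domain: No
Has unity: Yes

ℤ_55: Commutative=Yes, Unity=Yes


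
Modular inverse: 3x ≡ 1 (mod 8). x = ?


Use the extended Euclidean algorithm to write 1 = 3·s + 8·t; then s mod 8 is the inverse.
Euclidean algorithm:
  3 = 0·8 + 3
  8 = 2·3 + 2
  3 = 1·2 + 1
  2 = 2·1 + 0
gcd(3,8) = 1
Back-substitution gives: 3·(3) + 8·(-1) = 1
So 3⁻¹ ≡ 3 ≡ 3 (mod 8)
Check: 3 × 3 = 9 ≡ 1 (mod 8) ✓

3⁻¹ ≡ 3 (mod 8)


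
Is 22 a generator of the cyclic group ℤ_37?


g generates ℤ_n iff gcd(g, n) = 1
gcd(22, 37) = 1
Since gcd = 1, 22 is a generator.

Yes, 22 generates ℤ_37


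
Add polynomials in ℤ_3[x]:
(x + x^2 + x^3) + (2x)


Add coefficients mod 3:
x^0: 0 + 0 = 0 (mod 3)
x^1: 1 + 2 = 0 (mod 3)
x^2: 1 + 0 = 1 (mod 3)
x^3: 1 + 0 = 1 (mod 3)
Result: x^2 + x^3

f + g = x^2 + x^3


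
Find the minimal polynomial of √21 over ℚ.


√21 satisfies x² - 21 = 0, irreducible over ℚ since 21 is squarefree

Minimal polynomial: x² - 21


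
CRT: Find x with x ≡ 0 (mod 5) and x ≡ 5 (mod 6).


m₁ = 5, m₂ = 6, gcd = 1, so CRT applies. M = m₁·m₂ = 30
Let M₁ = M/m₁ = 6, M₂ = M/m₂ = 5
Find y₁ ≡ M₁⁻¹ (mod m₁): 6⁻¹ ≡ 1 (mod 5)
Find y₂ ≡ M₂⁻¹ (mod m₂): 5⁻¹ ≡ 5 (mod 6)
x = a₁·M₁·y₁ + a₂·M₂·y₂ = 0·6·1 + 5·5·5 = 125
Reduce mod 30: x ≡ 5
Check: 5 mod 5 = 0 ✓, 5 mod 6 = 5 ✓

x ≡ 5 (mod 30)


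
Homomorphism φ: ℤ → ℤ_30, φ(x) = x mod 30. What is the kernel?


Kernel = preimage of identity
ker(φ) = {x ∈ ℤ : x ≡ 0 (mod 30)} = 30ℤ = {0, ±30, ±60, ...}

ker(φ) = 30ℤ


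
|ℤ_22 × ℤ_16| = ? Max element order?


|ℤ_22 × ℤ_16| = 22 × 16 = 352
Max element order = lcm(22,16) = 176
Cyclic? No (gcd=2)

|ℤ_22×ℤ_16| = 352, max element order = 176


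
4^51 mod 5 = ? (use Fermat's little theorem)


Fermat's little theorem: if p is prime and gcd(a,p)=1, then a^(p-1) ≡ 1 (mod p)
p = 5 is prime, gcd(4,5) = 1
Reduce exponent: 51 mod 4 = 3
So 4^51 ≡ 4^3 (mod 5)
4^3 mod 5 = 4

4^51 ≡ 4 (mod 5)


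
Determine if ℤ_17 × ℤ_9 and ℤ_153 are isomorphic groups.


Comparing ℤ_17 × ℤ_9 and ℤ_153:
gcd(17,9) = 1, so ℤ_17 × ℤ_9 ≅ ℤ_153 (CRT)

Yes, ℤ_17 × ℤ_9 ≅ ℤ_153


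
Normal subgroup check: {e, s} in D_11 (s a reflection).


H = {e, s} in D_11 (s a reflection)
r·s·r⁻¹ = sr⁻² ≠ s for n ≥ 3, so {e, s} is not closed under conjugation

No, not a normal subgroup


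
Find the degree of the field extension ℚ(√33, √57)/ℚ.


[ℚ(√33,√57):ℚ] = [ℚ(√33,√57):ℚ(√33)]·[ℚ(√33):ℚ] = 2·2 = 4

[ℚ(√33, √57)/ℚ] = 4


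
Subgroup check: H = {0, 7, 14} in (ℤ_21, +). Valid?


Subgroup test for H = {0, 7, 14} in (ℤ_21, +):
(1) 0 ∈ H? Yes
(2) Closure: for all a,b ∈ H, (a+b) mod 21 ∈ H? Yes
(3) Inverses: for all a ∈ H, -a mod 21 ∈ H? Yes

Yes, H is a subgroup of ℤ_21


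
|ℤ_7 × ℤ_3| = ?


|A × B| = |A| · |B|
|ℤ_7 × ℤ_3| = 7 × 3 = 21

|ℤ_7 × ℤ_3| = 21


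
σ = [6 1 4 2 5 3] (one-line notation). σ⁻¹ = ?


To find σ⁻¹, swap domain and range:
σ(1) = 6 → σ⁻¹(6) = 1
σ(2) = 1 → σ⁻¹(1) = 2
σ(3) = 4 → σ⁻¹(4) = 3
σ(4) = 2 → σ⁻¹(2) = 4
σ(5) = 5 → σ⁻¹(5) = 5
σ(6) = 3 → σ⁻¹(3) = 6

σ⁻¹ = [2 4 6 3 5 1]


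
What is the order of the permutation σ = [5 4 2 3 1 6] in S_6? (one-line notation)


Cycle decomposition: (1 5) (2 4 3)
Cycle lengths: 2, 3
Order = lcm(2, 3) = 6

ord(σ) = 6


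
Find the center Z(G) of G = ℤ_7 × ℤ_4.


Z(G) = {g ∈ G | gx = xg for all x ∈ G}
Direct product of abelian groups is abelian, so Z(G) = G

Z(ℤ_7 × ℤ_4) = ℤ_7 × ℤ_4


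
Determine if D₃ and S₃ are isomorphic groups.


Comparing D₃ and S₃:
Both are the unique non-abelian group of order 6

Yes, D₃ ≅ S₃


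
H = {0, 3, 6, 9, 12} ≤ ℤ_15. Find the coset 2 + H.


2 + H = {2 + h (mod 15) : h ∈ H}
2+0=2, 2+3=5, 2+6=8, 2+9=11, 2+12=14

2 + H = {2, 5, 8, 11, 14}


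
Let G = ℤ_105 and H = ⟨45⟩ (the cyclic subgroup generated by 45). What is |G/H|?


|⟨45⟩| = n / gcd(45, 105) = 105 / 15 = 7
H is normal (ℤ_105 is abelian).
|G/H| = |G| / |H| = 105 / 7 = 15

|G/H| = 15


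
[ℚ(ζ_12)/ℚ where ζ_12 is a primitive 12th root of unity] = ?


[ℚ(ζ_n):ℚ] = deg Φ_n(x) = φ(n). Here φ(12) = 4

[ℚ(ζ_12)/ℚ where ζ_12 is a primitive 12th root of unity] = 4


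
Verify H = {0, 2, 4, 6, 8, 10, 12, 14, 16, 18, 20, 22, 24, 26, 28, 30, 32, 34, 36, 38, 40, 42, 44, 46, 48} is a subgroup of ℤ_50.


Subgroup test for H = {0, 2, 4, 6, 8, 10, 12, 14, 16, 18, 20, 22, 24, 26, 28, 30, 32, 34, 36, 38, 40, 42, 44, 46, 48} in (ℤ_50, +):
(1) 0 ∈ H? Yes
(2) Closure: for all a,b ∈ H, (a+b) mod 50 ∈ H? Yes
(3) Inverses: for all a ∈ H, -a mod 50 ∈ H? Yes

Yes, H is a subgroup of ℤ_50


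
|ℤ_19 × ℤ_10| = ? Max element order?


|ℤ_19 × ℤ_10| = 19 × 10 = 190
Max element order = lcm(19,10) = 190
Cyclic? Yes (gcd=1)

|ℤ_19×ℤ_10| = 190, max element order = 190


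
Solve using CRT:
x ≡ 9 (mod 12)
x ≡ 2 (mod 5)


m₁ = 12, m₂ = 5, gcd = 1, so CRT applies. M = m₁·m₂ = 60
Let M₁ = M/m₁ = 5, M₂ = M/m₂ = 12
Find y₁ ≡ M₁⁻¹ (mod m₁): 5⁻¹ ≡ 5 (mod 12)
Find y₂ ≡ M₂⁻¹ (mod m₂): 12⁻¹ ≡ 3 (mod 5)
x = a₁·M₁·y₁ + a₂·M₂·y₂ = 9·5·5 + 2·12·3 = 297
Reduce mod 60: x ≡ 57
Check: 57 mod 12 = 9 ✓, 57 mod 5 = 2 ✓

x ≡ 57 (mod 60)


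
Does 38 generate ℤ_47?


g generates ℤ_n iff gcd(g, n) = 1
gcd(38, 47) = 1
Since gcd = 1, 38 is a generator.

Yes, 38 generates ℤ_47


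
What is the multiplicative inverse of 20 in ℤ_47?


Use the extended Euclidean algorithm to write 1 = 20·s + 47·t; then s mod 47 is the inverse.
Euclidean algorithm:
  20 = 0·47 + 20
  47 = 2·20 + 7
  20 = 2·7 + 6
  7 = 1·6 + 1
  6 = 6·1 + 0
gcd(20,47) = 1
Back-substitution gives: 20·(-7) + 47·(3) = 1
So 20⁻¹ ≡ -7 ≡ 40 (mod 47)
Check: 20 × 40 = 800 ≡ 1 (mod 47) ✓

20⁻¹ ≡ 40 (mod 47)


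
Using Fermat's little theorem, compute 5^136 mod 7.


Fermat's little theorem: if p is prime and gcd(a,p)=1, then a^(p-1) ≡ 1 (mod p)
p = 7 is prime, gcd(5,7) = 1
Reduce exponent: 136 mod 6 = 4
So 5^136 ≡ 5^4 (mod 7)
5^4 mod 7 = 2

5^136 ≡ 2 (mod 7)


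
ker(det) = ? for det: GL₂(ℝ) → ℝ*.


Kernel = preimage of identity
ker(det) = {A | det(A) = 1} = SL₂(ℝ)

ker(det) = SL₂(ℝ)


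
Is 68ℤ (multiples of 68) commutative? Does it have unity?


68ℤ is a commutative ring under +,× but has no multiplicative identity (1 ∉ 68ℤ); it has no zero divisors, but without unity it is not an integral domain
Commutative: Yes
Integral domain: No
Has unity: No

68ℤ (multiples of 68): Commutative=Yes, Unity=No


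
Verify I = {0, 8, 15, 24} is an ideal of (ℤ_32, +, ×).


Check ideal conditions for I = {0, 8, 15, 24} in ℤ_32:
(1) I is an additive subgroup? No
(2) For r ∈ ℤ_32 and a ∈ I: r·a ∈ I? No  [counterexample: r=2, a=8, r·a mod 32 = 16 ∉ I]

No, I is not an ideal of ℤ_32


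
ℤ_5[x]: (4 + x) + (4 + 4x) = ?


Add coefficients mod 5:
x^0: 4 + 4 = 3 (mod 5)
x^1: 1 + 4 = 0 (mod 5)
Result: 3

f + g = 3


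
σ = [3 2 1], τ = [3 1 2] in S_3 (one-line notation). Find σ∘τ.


σ∘τ: apply τ first, then σ
1 →τ 3 →σ 1
2 →τ 1 →σ 3
3 →τ 2 →σ 2

σ∘τ = [1 3 2]


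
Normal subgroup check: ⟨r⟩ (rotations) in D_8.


H = ⟨r⟩ (rotations) in D_8
The rotation subgroup ⟨r⟩ has index 2 in D_8, so it is normal

Yes, normal subgroup


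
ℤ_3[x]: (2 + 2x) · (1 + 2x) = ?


Expand and collect like terms; reduce coefficients mod 3:
x^0: 2·1 = 2 ≡ 2 (mod 3)
x^1: 2·2 + 2·1 = 6 ≡ 0 (mod 3)
x^2: 2·2 = 4 ≡ 1 (mod 3)
Result: 2 + x^2

f · g = 2 + x^2


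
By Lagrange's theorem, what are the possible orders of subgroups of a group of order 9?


Lagrange's theorem: |H| divides |G|
|G| = 9
Divisors of 9: 1, 3, 9

Possible subgroup orders: {1, 3, 9}


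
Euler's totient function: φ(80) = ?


Factor n: 80 = 2^4 × 5
φ(n) = n · ∏(1 - 1/p) over distinct primes p | n
φ(80) = 80 · (1 - 1/2) · (1 - 1/5) = 32

φ(80) = 32


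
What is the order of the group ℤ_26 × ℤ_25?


|A × B| = |A| · |B|
|ℤ_26 × ℤ_25| = 26 × 25 = 650

|ℤ_26 × ℤ_25| = 650


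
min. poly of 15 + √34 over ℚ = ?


Let α = 15 + √34. Then α - 15 = √34, so (α - 15)² = 34, giving α² - 30α + 191 = 0. Degree 2 and α ∉ ℚ, so this is the minimal polynomial.

Minimal polynomial: x² - 30x + 191


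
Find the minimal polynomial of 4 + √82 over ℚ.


Let α = 4 + √82. Then α - 4 = √82, so (α - 4)² = 82, giving α² - 8α - 66 = 0. Degree 2 and α ∉ ℚ, so this is the minimal polynomial.

Minimal polynomial: x² - 8x - 66


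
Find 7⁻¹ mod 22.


Use the extended Euclidean algorithm to write 1 = 7·s + 22·t; then s mod 22 is the inverse.
Euclidean algorithm:
  7 = 0·22 + 7
  22 = 3·7 + 1
  7 = 7·1 + 0
gcd(7,22) = 1
Back-substitution gives: 7·(-3) + 22·(1) = 1
So 7⁻¹ ≡ -3 ≡ 19 (mod 22)
Check: 7 × 19 = 133 ≡ 1 (mod 22) ✓

7⁻¹ ≡ 19 (mod 22)


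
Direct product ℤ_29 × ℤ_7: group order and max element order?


|ℤ_29 × ℤ_7| = 29 × 7 = 203
Max element order = lcm(29,7) = 203
Cyclic? Yes (gcd=1)

|ℤ_29×ℤ_7| = 203, max element order = 203


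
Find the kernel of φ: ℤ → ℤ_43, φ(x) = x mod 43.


Kernel = preimage of identity
ker(φ) = {x ∈ ℤ : x ≡ 0 (mod 43)} = 43ℤ = {0, ±43, ±86, ...}

ker(φ) = 43ℤ


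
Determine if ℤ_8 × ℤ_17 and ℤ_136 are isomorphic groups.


Comparing ℤ_8 × ℤ_17 and ℤ_136:
gcd(8,17) = 1, so ℤ_8 × ℤ_17 ≅ ℤ_136 (CRT)

Yes, ℤ_8 × ℤ_17 ≅ ℤ_136


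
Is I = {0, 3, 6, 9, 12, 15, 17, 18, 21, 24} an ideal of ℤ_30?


Check ideal conditions for I = {0, 3, 6, 9, 12, 15, 17, 18, 21, 24} in ℤ_30:
(1) I is an additive subgroup? No
(2) For r ∈ ℤ_30 and a ∈ I: r·a ∈ I? No  [counterexample: r=2, a=17, r·a mod 30 = 4 ∉ I]

No, I is not an ideal of ℤ_30


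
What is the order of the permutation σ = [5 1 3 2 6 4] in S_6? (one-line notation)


Cycle decomposition: (1 5 6 4 2)
Cycle lengths: 5
Order = lcm(5) = 5

ord(σ) = 5


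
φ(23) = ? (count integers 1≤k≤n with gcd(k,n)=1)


φ(n) = count of k ∈ {1,...,n} with gcd(k,n)=1
Coprimes to 23: {1, 2, 3, 4, 5, 6, 7, 8, 9, 10, 11, 12, 13, 14, 15, 16, 17, 18, 19, 20, 21, 22}
Count: 22

φ(23) = 22


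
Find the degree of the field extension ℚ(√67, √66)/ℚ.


[ℚ(√67,√66):ℚ] = [ℚ(√67,√66):ℚ(√67)]·[ℚ(√67):ℚ] = 2·2 = 4

[ℚ(√67, √66)/ℚ] = 4


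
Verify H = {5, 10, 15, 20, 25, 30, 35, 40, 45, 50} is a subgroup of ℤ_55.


Subgroup test for H = {5, 10, 15, 20, 25, 30, 35, 40, 45, 50} in (ℤ_55, +):
(1) 0 ∈ H? No
(2) Closure: for all a,b ∈ H, (a+b) mod 55 ∈ H? No  [counterexample: 5 + 50 = 0 ∉ H]
(3) Inverses: for all a ∈ H, -a mod 55 ∈ H? Yes

No, H is not a subgroup of ℤ_55


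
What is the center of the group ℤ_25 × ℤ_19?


Z(G) = {g ∈ G | gx = xg for all x ∈ G}
Direct product of abelian groups is abelian, so Z(G) = G

Z(ℤ_25 × ℤ_19) = ℤ_25 × ℤ_19


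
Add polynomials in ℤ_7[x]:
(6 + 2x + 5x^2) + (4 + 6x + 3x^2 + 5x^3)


Add coefficients mod 7:
x^0: 6 + 4 = 3 (mod 7)
x^1: 2 + 6 = 1 (mod 7)
x^2: 5 + 3 = 1 (mod 7)
x^3: 0 + 5 = 5 (mod 7)
Result: 3 + x + x^2 + 5x^3

f + g = 3 + x + x^2 + 5x^3


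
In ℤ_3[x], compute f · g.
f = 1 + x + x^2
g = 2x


Expand and collect like terms; reduce coefficients mod 3:
x^0: 1·0 = 0 ≡ 0 (mod 3)
x^1: 1·2 + 1·0 = 2 ≡ 2 (mod 3)
x^2: 1·2 + 1·0 = 2 ≡ 2 (mod 3)
x^3: 1·2 = 2 ≡ 2 (mod 3)
Result: 2x + 2x^2 + 2x^3

f · g = 2x + 2x^2 + 2x^3


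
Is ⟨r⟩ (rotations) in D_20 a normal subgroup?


H = ⟨r⟩ (rotations) in D_20
The rotation subgroup ⟨r⟩ has index 2 in D_20, so it is normal

Yes, normal subgroup


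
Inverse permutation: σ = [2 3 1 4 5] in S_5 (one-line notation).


To find σ⁻¹, swap domain and range:
σ(1) = 2 → σ⁻¹(2) = 1
σ(2) = 3 → σ⁻¹(3) = 2
σ(3) = 1 → σ⁻¹(1) = 3
σ(4) = 4 → σ⁻¹(4) = 4
σ(5) = 5 → σ⁻¹(5) = 5

σ⁻¹ = [3 1 2 4 5]


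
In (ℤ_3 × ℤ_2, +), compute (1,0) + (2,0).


Operation: componentwise addition mod (3, 2)
(1,0) + (2,0) = ((a₁+b₁) mod 3, (a₂+b₂) mod 2) with a = (1,0), b = (2,0)

(1,0) + (2,0) = (0,0)


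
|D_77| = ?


|D_n| = 2n (n rotations and n reflections)
|D_77| = 2×77 = 154

|D_77| = 154


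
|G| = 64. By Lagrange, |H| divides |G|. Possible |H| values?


Lagrange's theorem: |H| divides |G|
|G| = 64
Divisors of 64: 1, 2, 4, 8, 16, 32, 64

Possible subgroup orders: {1, 2, 4, 8, 16, 32, 64}


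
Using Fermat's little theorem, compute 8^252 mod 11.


Fermat's little theorem: if p is prime and gcd(a,p)=1, then a^(p-1) ≡ 1 (mod p)
p = 11 is prime, gcd(8,11) = 1
Reduce exponent: 252 mod 10 = 2
So 8^252 ≡ 8^2 (mod 11)
8^2 mod 11 = 9

8^252 ≡ 9 (mod 11)


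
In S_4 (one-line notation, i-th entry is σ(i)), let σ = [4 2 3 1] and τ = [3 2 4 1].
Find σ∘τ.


σ∘τ: apply τ first, then σ
1 →τ 3 →σ 3
2 →τ 2 →σ 2
3 →τ 4 →σ 1
4 →τ 1 →σ 4

σ∘τ = [3 2 1 4]


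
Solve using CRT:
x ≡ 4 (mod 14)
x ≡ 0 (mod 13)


m₁ = 14, m₂ = 13, gcd = 1, so CRT applies. M = m₁·m₂ = 182
Let M₁ = M/m₁ = 13, M₂ = M/m₂ = 14
Find y₁ ≡ M₁⁻¹ (mod m₁): 13⁻¹ ≡ 13 (mod 14)
Find y₂ ≡ M₂⁻¹ (mod m₂): 14⁻¹ ≡ 1 (mod 13)
x = a₁·M₁·y₁ + a₂·M₂·y₂ = 4·13·13 + 0·14·1 = 676
Reduce mod 182: x ≡ 130
Check: 130 mod 14 = 4 ✓, 130 mod 13 = 0 ✓

x ≡ 130 (mod 182)


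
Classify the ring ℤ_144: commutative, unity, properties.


ℤ_144 is a commutative ring with unity 1; 144 = 2×72 is composite, so 2·72 ≡ 0 gives zero divisors (not an integral domain)
Commutative: Yes
Integral domain: No
Has unity: Yes

ℤ_144: Commutative=Yes, Unity=Yes


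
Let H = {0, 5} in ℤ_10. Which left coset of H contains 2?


2 + H = {2 + h (mod 10) : h ∈ H}
2+0=2, 2+5=7

2 + H = {2, 7}


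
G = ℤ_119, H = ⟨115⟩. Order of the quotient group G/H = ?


|⟨115⟩| = n / gcd(115, 119) = 119 / 1 = 119
H is normal (ℤ_119 is abelian).
|G/H| = |G| / |H| = 119 / 119 = 1

|G/H| = 1


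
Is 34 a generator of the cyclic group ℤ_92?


g generates ℤ_n iff gcd(g, n) = 1
gcd(34, 92) = 2
Since gcd = 2 ≠ 1, ⟨34⟩ has order 46 < 92, so 34 is not a generator.

No, 34 does not generate ℤ_92


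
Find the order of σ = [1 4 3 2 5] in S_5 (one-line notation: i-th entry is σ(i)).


Cycle decomposition: (2 4)
Cycle lengths: 2
Order = lcm(2) = 2

ord(σ) = 2


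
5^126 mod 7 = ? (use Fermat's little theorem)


Fermat's little theorem: if p is prime and gcd(a,p)=1, then a^(p-1) ≡ 1 (mod p)
p = 7 is prime, gcd(5,7) = 1
Reduce exponent: 126 mod 6 = 0
So 5^126 ≡ 5^0 (mod 7)
5^0 = 1

5^126 ≡ 1 (mod 7)


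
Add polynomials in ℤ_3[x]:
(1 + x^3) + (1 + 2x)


Add coefficients mod 3:
x^0: 1 + 1 = 2 (mod 3)
x^1: 0 + 2 = 2 (mod 3)
x^2: 0 + 0 = 0 (mod 3)
x^3: 1 + 0 = 1 (mod 3)
Result: 2 + 2x + x^3

f + g = 2 + 2x + x^3


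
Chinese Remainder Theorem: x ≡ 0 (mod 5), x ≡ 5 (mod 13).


m₁ = 5, m₂ = 13, gcd = 1, so CRT applies. M = m₁·m₂ = 65
Let M₁ = M/m₁ = 13, M₂ = M/m₂ = 5
Find y₁ ≡ M₁⁻¹ (mod m₁): 13⁻¹ ≡ 2 (mod 5)
Find y₂ ≡ M₂⁻¹ (mod m₂): 5⁻¹ ≡ 8 (mod 13)
x = a₁·M₁·y₁ + a₂·M₂·y₂ = 0·13·2 + 5·5·8 = 200
Reduce mod 65: x ≡ 5
Check: 5 mod 5 = 0 ✓, 5 mod 13 = 5 ✓

x ≡ 5 (mod 65)


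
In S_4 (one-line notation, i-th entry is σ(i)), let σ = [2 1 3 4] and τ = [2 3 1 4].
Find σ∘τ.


σ∘τ: apply τ first, then σ
1 →τ 2 →σ 1
2 →τ 3 →σ 3
3 →τ 1 →σ 2
4 →τ 4 →σ 4

σ∘τ = [1 3 2 4]


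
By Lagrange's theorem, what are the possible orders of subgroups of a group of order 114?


Lagrange's theorem: |H| divides |G|
|G| = 114
Divisors of 114: 1, 2, 3, 6, 19, 38, 57, 114

Possible subgroup orders: {1, 2, 3, 6, 19, 38, 57, 114}


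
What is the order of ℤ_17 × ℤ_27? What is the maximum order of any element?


|ℤ_17 × ℤ_27| = 17 × 27 = 459
Max element order = lcm(17,27) = 459
Cyclic? Yes (gcd=1)

|ℤ_17×ℤ_27| = 459, max element order = 459


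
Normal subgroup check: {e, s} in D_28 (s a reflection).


H = {e, s} in D_28 (s a reflection)
r·s·r⁻¹ = sr⁻² ≠ s for n ≥ 3, so {e, s} is not closed under conjugation

No, not a normal subgroup


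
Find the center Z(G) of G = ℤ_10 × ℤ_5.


Z(G) = {g ∈ G | gx = xg for all x ∈ G}
Direct product of abelian groups is abelian, so Z(G) = G

Z(ℤ_10 × ℤ_5) = ℤ_10 × ℤ_5


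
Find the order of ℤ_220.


ℤ_n has n elements.

|ℤ_220| = 220


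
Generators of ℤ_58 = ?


g generates ℤ_n iff gcd(g,n) = 1
Prime factors of 58: 2, 29
Generators are g ∈ {1,...,57} not divisible by any of these primes.
Generators: {1, 3, 5, 7, 9, 11, 13, 15, 17, 19, 21, 23, 25, 27, 31, 33, 35, 37, 39, 41, 43, 45, 47, 49, 51, 53, 55, 57}
Number of generators = φ(58) = 28

Generators of ℤ_58 = {1, 3, 5, 7, 9, 11, 13, 15, 17, 19, 21, 23, 25, 27, 31, 33, 35, 37, 39, 41, 43, 45, 47, 49, 51, 53, 55, 57}


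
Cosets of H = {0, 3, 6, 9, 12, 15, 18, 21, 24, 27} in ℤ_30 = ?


H = {0, 3, 6, 9, 12, 15, 18, 21, 24, 27}, |H| = 10
Number of cosets = |G|/|H| = 30/10 = 3
0 + H = {0, 3, 6, 9, 12, 15, 18, 21, 24, 27}
1 + H = {1, 4, 7, 10, 13, 16, 19, 22, 25, 28}
2 + H = {2, 5, 8, 11, 14, 17, 20, 23, 26, 29}

Cosets: 0+H={0,3,6,9,12,15,18,21,24,27}; 1+H={1,4,7,10,13,16,19,22,25,28}; 2+H={2,5,8,11,14,17,20,23,26,29}


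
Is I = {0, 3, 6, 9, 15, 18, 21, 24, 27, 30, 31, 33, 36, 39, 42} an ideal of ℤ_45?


Check ideal conditions for I = {0, 3, 6, 9, 15, 18, 21, 24, 27, 30, 31, 33, 36, 39, 42} in ℤ_45:
(1) I is an additive subgroup? No
(2) For r ∈ ℤ_45 and a ∈ I: r·a ∈ I? No  [counterexample: r=2, a=6, r·a mod 45 = 12 ∉ I]

No, I is not an ideal of ℤ_45
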